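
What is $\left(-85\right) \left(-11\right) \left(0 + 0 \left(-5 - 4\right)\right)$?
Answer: $0$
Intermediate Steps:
$\left(-85\right) \left(-11\right) \left(0 + 0 \left(-5 - 4\right)\right) = 935 \left(0 + 0 \left(-9\right)\right) = 935 \left(0 + 0\right) = 935 \cdot 0 = 0$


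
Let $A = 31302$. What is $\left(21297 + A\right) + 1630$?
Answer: $54229$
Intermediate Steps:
$\left(21297 + A\right) + 1630 = \left(21297 + 31302\right) + 1630 = 52599 + 1630 = 54229$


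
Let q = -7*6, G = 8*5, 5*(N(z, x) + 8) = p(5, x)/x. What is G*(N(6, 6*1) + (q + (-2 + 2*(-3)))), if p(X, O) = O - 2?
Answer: -6944/3 ≈ -2314.7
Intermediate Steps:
p(X, O) = -2 + O
N(z, x) = -8 + (-2 + x)/(5*x) (N(z, x) = -8 + ((-2 + x)/x)/5 = -8 + (-2 + x)/(5*x))
G = 40
q = -42
G*(N(6, 6*1) + (q + (-2 + 2*(-3)))) = 40*((-2 - 234)/(5*((6*1))) + (-42 + (-2 + 2*(-3)))) = 40*((⅕)*(-2 - 39*6)/6 + (-42 + (-2 - 6))) = 40*((⅕)*(⅙)*(-2 - 234) + (-42 - 8)) = 40*((⅕)*(⅙)*(-236) - 50) = 40*(-118/15 - 50) = 40*(-868/15) = -6944/3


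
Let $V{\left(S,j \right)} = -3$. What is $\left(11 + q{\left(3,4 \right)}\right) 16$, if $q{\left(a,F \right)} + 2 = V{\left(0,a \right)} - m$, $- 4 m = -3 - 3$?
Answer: $72$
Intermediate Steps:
$m = \frac{3}{2}$ ($m = - \frac{-3 - 3}{4} = \left(- \frac{1}{4}\right) \left(-6\right) = \frac{3}{2} \approx 1.5$)
$q{\left(a,F \right)} = - \frac{13}{2}$ ($q{\left(a,F \right)} = -2 - \frac{9}{2} = - \frac{13}{2}$)
$\left(11 + q{\left(3,4 \right)}\right) 16 = \left(11 - \frac{13}{2}\right) 16 = \frac{9}{2} \cdot 16 = 72$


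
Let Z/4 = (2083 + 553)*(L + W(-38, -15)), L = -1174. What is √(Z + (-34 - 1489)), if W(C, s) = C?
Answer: I*√12780851 ≈ 3575.0*I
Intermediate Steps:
Z = -12779328 (Z = 4*((2083 + 553)*(-1174 - 38)) = 4*(2636*(-1212)) = 4*(-3194832) = -12779328)
√(Z + (-34 - 1489)) = √(-12779328 + (-34 - 1489)) = √(-12779328 - 1523) = √(-12780851) = I*√12780851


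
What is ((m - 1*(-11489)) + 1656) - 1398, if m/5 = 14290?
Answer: 83197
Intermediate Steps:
m = 71450 (m = 5*14290 = 71450)
((m - 1*(-11489)) + 1656) - 1398 = ((71450 - 1*(-11489)) + 1656) - 1398 = ((71450 + 11489) + 1656) - 1398 = (82939 + 1656) - 1398 = 84595 - 1398 = 83197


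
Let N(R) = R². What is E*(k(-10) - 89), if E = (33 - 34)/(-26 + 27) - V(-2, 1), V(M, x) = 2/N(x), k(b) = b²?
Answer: -33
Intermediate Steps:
V(M, x) = 2/x² (V(M, x) = 2/(x²) = 2/x²)
E = -3 (E = (33 - 34)/(-26 + 27) - 2/1² = -1/1 - 2 = -1*1 - 1*2 = -1 - 2 = -3)
E*(k(-10) - 89) = -3*((-10)² - 89) = -3*(100 - 89) = -3*11 = -33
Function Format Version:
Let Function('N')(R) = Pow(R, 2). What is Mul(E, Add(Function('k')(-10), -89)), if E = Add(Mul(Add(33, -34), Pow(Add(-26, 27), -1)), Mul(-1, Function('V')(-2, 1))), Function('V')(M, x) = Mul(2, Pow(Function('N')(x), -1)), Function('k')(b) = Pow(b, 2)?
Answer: -33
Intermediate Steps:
Function('V')(M, x) = Mul(2, Pow(x, -2)) (Function('V')(M, x) = Mul(2, Pow(Pow(x, 2), -1)) = Mul(2, Pow(x, -2)))
E = -3 (E = Add(Mul(Add(33, -34), Pow(Add(-26, 27), -1)), Mul(-1, Mul(2, Pow(1, -2)))) = Add(Mul(-1, Pow(1, -1)), Mul(-1, Mul(2, 1))) = Add(Mul(-1, 1), Mul(-1, 2)) = Add(-1, -2) = -3)
Mul(E, Add(Function('k')(-10), -89)) = Mul(-3, Add(Pow(-10, 2), -89)) = Mul(-3, Add(100, -89)) = Mul(-3, 11) = -33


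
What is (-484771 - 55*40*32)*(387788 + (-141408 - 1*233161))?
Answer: -7338805449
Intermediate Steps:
(-484771 - 55*40*32)*(387788 + (-141408 - 1*233161)) = (-484771 - 2200*32)*(387788 + (-141408 - 233161)) = (-484771 - 70400)*(387788 - 374569) = -555171*13219 = -7338805449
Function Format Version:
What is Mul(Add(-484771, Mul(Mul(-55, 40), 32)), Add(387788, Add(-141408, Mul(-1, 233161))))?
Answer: -7338805449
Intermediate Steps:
Mul(Add(-484771, Mul(Mul(-55, 40), 32)), Add(387788, Add(-141408, Mul(-1, 233161)))) = Mul(Add(-484771, Mul(-2200, 32)), Add(387788, Add(-141408, -233161))) = Mul(Add(-484771, -70400), Add(387788, -374569)) = Mul(-555171, 13219) = -7338805449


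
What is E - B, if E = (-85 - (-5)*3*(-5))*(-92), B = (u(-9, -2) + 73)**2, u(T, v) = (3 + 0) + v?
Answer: 9244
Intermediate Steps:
u(T, v) = 3 + v
B = 5476 (B = ((3 - 2) + 73)**2 = (1 + 73)**2 = 74**2 = 5476)
E = 14720 (E = (-85 - 5*(-3)*(-5))*(-92) = (-85 + 15*(-5))*(-92) = (-85 - 75)*(-92) = -160*(-92) = 14720)
E - B = 14720 - 1*5476 = 14720 - 5476 = 9244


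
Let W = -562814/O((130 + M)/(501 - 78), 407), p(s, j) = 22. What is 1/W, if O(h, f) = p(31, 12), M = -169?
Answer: -11/281407 ≈ -3.9089e-5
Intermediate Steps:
O(h, f) = 22
W = -281407/11 (W = -562814/22 = -562814*1/22 = -281407/11 ≈ -25582.)
1/W = 1/(-281407/11) = -11/281407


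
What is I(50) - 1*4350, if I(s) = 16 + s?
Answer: -4284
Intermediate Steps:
I(50) - 1*4350 = (16 + 50) - 1*4350 = 66 - 4350 = -4284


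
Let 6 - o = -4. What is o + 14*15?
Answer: 220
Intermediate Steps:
o = 10 (o = 6 - 1*(-4) = 6 + 4 = 10)
o + 14*15 = 10 + 14*15 = 10 + 210 = 220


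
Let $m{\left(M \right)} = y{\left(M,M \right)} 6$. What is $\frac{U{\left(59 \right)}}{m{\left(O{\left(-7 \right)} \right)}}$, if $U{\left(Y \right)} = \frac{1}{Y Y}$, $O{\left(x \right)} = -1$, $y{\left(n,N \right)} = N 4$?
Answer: $- \frac{1}{83544} \approx -1.197 \cdot 10^{-5}$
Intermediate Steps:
$y{\left(n,N \right)} = 4 N$
$m{\left(M \right)} = 24 M$ ($m{\left(M \right)} = 4 M 6 = 24 M$)
$U{\left(Y \right)} = \frac{1}{Y^{2}}$
$\frac{U{\left(59 \right)}}{m{\left(O{\left(-7 \right)} \right)}} = \frac{1}{3481 \cdot 24 \left(-1\right)} = \frac{1}{3481 \left(-24\right)} = \frac{1}{3481} \left(- \frac{1}{24}\right) = - \frac{1}{83544}$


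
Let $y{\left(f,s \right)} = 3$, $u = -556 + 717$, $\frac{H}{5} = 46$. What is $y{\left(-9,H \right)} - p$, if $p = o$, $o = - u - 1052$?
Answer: $1216$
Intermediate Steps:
$H = 230$ ($H = 5 \cdot 46 = 230$)
$u = 161$
$o = -1213$ ($o = \left(-1\right) 161 - 1052 = -161 - 1052 = -1213$)
$p = -1213$
$y{\left(-9,H \right)} - p = 3 - -1213 = 3 + 1213 = 1216$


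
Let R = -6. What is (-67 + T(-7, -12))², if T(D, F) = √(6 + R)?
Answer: 4489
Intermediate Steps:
T(D, F) = 0 (T(D, F) = √(6 - 6) = √0 = 0)
(-67 + T(-7, -12))² = (-67 + 0)² = (-67)² = 4489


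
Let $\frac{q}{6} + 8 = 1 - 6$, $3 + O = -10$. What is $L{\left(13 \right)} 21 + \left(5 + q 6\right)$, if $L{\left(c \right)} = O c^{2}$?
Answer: $-46600$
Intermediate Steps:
$O = -13$ ($O = -3 - 10 = -13$)
$L{\left(c \right)} = - 13 c^{2}$
$q = -78$ ($q = -48 + 6 \left(1 - 6\right) = -48 + 6 \left(-5\right) = -48 - 30 = -78$)
$L{\left(13 \right)} 21 + \left(5 + q 6\right) = - 13 \cdot 13^{2} \cdot 21 + \left(5 - 468\right) = \left(-13\right) 169 \cdot 21 + \left(5 - 468\right) = \left(-2197\right) 21 - 463 = -46137 - 463 = -46600$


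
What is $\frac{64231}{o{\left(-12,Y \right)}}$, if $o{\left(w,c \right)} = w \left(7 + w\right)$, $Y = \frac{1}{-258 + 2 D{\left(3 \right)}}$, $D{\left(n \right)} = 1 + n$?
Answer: $\frac{64231}{60} \approx 1070.5$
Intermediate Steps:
$Y = - \frac{1}{250}$ ($Y = \frac{1}{-258 + 2 \left(1 + 3\right)} = \frac{1}{-258 + 2 \cdot 4} = \frac{1}{-258 + 8} = \frac{1}{-250} = - \frac{1}{250} \approx -0.004$)
$\frac{64231}{o{\left(-12,Y \right)}} = \frac{64231}{\left(-12\right) \left(7 - 12\right)} = \frac{64231}{\left(-12\right) \left(-5\right)} = \frac{64231}{60}$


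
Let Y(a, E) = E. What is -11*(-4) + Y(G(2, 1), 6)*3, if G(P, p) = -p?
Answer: 62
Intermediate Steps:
-11*(-4) + Y(G(2, 1), 6)*3 = -11*(-4) + 6*3 = 44 + 18 = 62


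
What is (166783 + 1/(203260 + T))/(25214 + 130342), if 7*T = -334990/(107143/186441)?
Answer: 15008690871450611/13998380632814520 ≈ 1.0722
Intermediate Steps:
T = -62455870590/750001 (T = (-334990/(107143/186441))/7 = (-334990/(107143*(1/186441)))/7 = (-334990/107143/186441)/7 = (-334990*186441/107143)/7 = (1/7)*(-62455870590/107143) = -62455870590/750001 ≈ -83274.)
(166783 + 1/(203260 + T))/(25214 + 130342) = (166783 + 1/(203260 - 62455870590/750001))/(25214 + 130342) = (166783 + 1/(89989332670/750001))/155556 = (166783 + 750001/89989332670)*(1/155556) = (15008690871450611/89989332670)*(1/155556) = 15008690871450611/13998380632814520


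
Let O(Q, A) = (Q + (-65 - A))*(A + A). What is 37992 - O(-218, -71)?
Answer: 7888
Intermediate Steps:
O(Q, A) = 2*A*(-65 + Q - A) (O(Q, A) = (-65 + Q - A)*(2*A) = 2*A*(-65 + Q - A))
37992 - O(-218, -71) = 37992 - 2*(-71)*(-65 - 218 - 1*(-71)) = 37992 - 2*(-71)*(-65 - 218 + 71) = 37992 - 2*(-71)*(-212) = 37992 - 1*30104 = 37992 - 30104 = 7888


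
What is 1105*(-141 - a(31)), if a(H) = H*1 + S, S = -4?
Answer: -185640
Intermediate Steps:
a(H) = -4 + H (a(H) = H*1 - 4 = H - 4 = -4 + H)
1105*(-141 - a(31)) = 1105*(-141 - (-4 + 31)) = 1105*(-141 - 1*27) = 1105*(-141 - 27) = 1105*(-168) = -185640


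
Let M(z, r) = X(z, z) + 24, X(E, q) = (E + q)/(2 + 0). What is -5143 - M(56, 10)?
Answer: -5223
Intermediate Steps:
X(E, q) = E/2 + q/2 (X(E, q) = (E + q)/2 = (E + q)*(1/2) = E/2 + q/2)
M(z, r) = 24 + z (M(z, r) = (z/2 + z/2) + 24 = z + 24 = 24 + z)
-5143 - M(56, 10) = -5143 - (24 + 56) = -5143 - 1*80 = -5143 - 80 = -5223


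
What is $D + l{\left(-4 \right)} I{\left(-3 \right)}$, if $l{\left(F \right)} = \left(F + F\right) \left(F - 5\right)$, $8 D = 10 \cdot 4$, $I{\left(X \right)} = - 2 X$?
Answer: $437$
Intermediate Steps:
$D = 5$ ($D = \frac{10 \cdot 4}{8} = \frac{1}{8} \cdot 40 = 5$)
$l{\left(F \right)} = 2 F \left(-5 + F\right)$
$D + l{\left(-4 \right)} I{\left(-3 \right)} = 5 + 2 \left(-4\right) \left(-5 - 4\right) \left(\left(-2\right) \left(-3\right)\right) = 5 + 2 \left(-4\right) \left(-9\right) 6 = 5 + 72 \cdot 6 = 5 + 432 = 437$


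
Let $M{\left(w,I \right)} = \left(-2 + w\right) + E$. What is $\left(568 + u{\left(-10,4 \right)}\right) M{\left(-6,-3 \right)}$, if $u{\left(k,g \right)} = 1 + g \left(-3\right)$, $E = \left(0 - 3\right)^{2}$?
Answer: $557$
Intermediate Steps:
$E = 9$ ($E = \left(-3\right)^{2} = 9$)
$M{\left(w,I \right)} = 7 + w$ ($M{\left(w,I \right)} = \left(-2 + w\right) + 9 = 7 + w$)
$u{\left(k,g \right)} = 1 - 3 g$
$\left(568 + u{\left(-10,4 \right)}\right) M{\left(-6,-3 \right)} = \left(568 + \left(1 - 12\right)\right) \left(7 - 6\right) = \left(568 + \left(1 - 12\right)\right) 1 = \left(568 - 11\right) 1 = 557 \cdot 1 = 557$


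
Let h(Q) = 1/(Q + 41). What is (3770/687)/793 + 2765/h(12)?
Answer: 6141261605/41907 ≈ 1.4655e+5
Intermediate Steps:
h(Q) = 1/(41 + Q)
(3770/687)/793 + 2765/h(12) = (3770/687)/793 + 2765/(1/(41 + 12)) = (3770*(1/687))*(1/793) + 2765/(1/53) = (3770/687)*(1/793) + 2765/(1/53) = 290/41907 + 2765*53 = 290/41907 + 146545 = 6141261605/41907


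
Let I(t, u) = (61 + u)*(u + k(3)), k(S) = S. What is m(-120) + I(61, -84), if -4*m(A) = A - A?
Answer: 1863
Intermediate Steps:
m(A) = 0 (m(A) = -(A - A)/4 = -¼*0 = 0)
I(t, u) = (3 + u)*(61 + u) (I(t, u) = (61 + u)*(u + 3) = (61 + u)*(3 + u) = (3 + u)*(61 + u))
m(-120) + I(61, -84) = 0 + (183 + (-84)² + 64*(-84)) = 0 + (183 + 7056 - 5376) = 0 + 1863 = 1863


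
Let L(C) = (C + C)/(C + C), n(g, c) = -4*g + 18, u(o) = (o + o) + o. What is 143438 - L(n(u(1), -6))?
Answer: 143437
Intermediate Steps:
u(o) = 3*o (u(o) = 2*o + o = 3*o)
n(g, c) = 18 - 4*g
L(C) = 1 (L(C) = (2*C)/((2*C)) = (2*C)*(1/(2*C)) = 1)
143438 - L(n(u(1), -6)) = 143438 - 1*1 = 143438 - 1 = 143437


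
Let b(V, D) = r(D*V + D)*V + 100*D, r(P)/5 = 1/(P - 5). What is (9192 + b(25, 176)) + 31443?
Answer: 266192310/4571 ≈ 58235.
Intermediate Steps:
r(P) = 5/(-5 + P) (r(P) = 5/(P - 5) = 5/(-5 + P))
b(V, D) = 100*D + 5*V/(-5 + D + D*V) (b(V, D) = (5/(-5 + (D*V + D)))*V + 100*D = (5/(-5 + (D + D*V)))*V + 100*D = (5/(-5 + D + D*V))*V + 100*D = 5*V/(-5 + D + D*V) + 100*D = 100*D + 5*V/(-5 + D + D*V))
(9192 + b(25, 176)) + 31443 = (9192 + 5*(25 + 20*176*(-5 + 176*(1 + 25)))/(-5 + 176*(1 + 25))) + 31443 = (9192 + 5*(25 + 20*176*(-5 + 176*26))/(-5 + 176*26)) + 31443 = (9192 + 5*(25 + 20*176*(-5 + 4576))/(-5 + 4576)) + 31443 = (9192 + 5*(25 + 20*176*4571)/4571) + 31443 = (9192 + 5*(1/4571)*(25 + 16089920)) + 31443 = (9192 + 5*(1/4571)*16089945) + 31443 = (9192 + 80449725/4571) + 31443 = 122466357/4571 + 31443 = 266192310/4571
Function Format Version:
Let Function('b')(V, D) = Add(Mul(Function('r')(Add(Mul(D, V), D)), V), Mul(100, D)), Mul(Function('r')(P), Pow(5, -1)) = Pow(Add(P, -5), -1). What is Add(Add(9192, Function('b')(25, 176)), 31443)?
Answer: Rational(266192310, 4571) ≈ 58235.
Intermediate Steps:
Function('r')(P) = Mul(5, Pow(Add(-5, P), -1)) (Function('r')(P) = Mul(5, Pow(Add(P, -5), -1)) = Mul(5, Pow(Add(-5, P), -1)))
Function('b')(V, D) = Add(Mul(100, D), Mul(5, V, Pow(Add(-5, D, Mul(D, V)), -1))) (Function('b')(V, D) = Add(Mul(Mul(5, Pow(Add(-5, Add(Mul(D, V), D)), -1)), V), Mul(100, D)) = Add(Mul(Mul(5, Pow(Add(-5, Add(D, Mul(D, V))), -1)), V), Mul(100, D)) = Add(Mul(Mul(5, Pow(Add(-5, D, Mul(D, V)), -1)), V), Mul(100, D)) = Add(Mul(5, V, Pow(Add(-5, D, Mul(D, V)), -1)), Mul(100, D)) = Add(Mul(100, D), Mul(5, V, Pow(Add(-5, D, Mul(D, V)), -1))))
Add(Add(9192, Function('b')(25, 176)), 31443) = Add(Add(9192, Mul(5, Pow(Add(-5, Mul(176, Add(1, 25))), -1), Add(25, Mul(20, 176, Add(-5, Mul(176, Add(1, 25))))))), 31443) = Add(Add(9192, Mul(5, Pow(Add(-5, Mul(176, 26)), -1), Add(25, Mul(20, 176, Add(-5, Mul(176, 26)))))), 31443) = Add(Add(9192, Mul(5, Pow(Add(-5, 4576), -1), Add(25, Mul(20, 176, Add(-5, 4576))))), 31443) = Add(Add(9192, Mul(5, Pow(4571, -1), Add(25, Mul(20, 176, 4571)))), 31443) = Add(Add(9192, Mul(5, Rational(1, 4571), Add(25, 16089920))), 31443) = Add(Add(9192, Mul(5, Rational(1, 4571), 16089945)), 31443) = Add(Add(9192, Rational(80449725, 4571)), 31443) = Add(Rational(122466357, 4571), 31443) = Rational(266192310, 4571)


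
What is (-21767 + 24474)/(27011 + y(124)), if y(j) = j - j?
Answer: 2707/27011 ≈ 0.10022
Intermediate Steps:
y(j) = 0
(-21767 + 24474)/(27011 + y(124)) = (-21767 + 24474)/(27011 + 0) = 2707/27011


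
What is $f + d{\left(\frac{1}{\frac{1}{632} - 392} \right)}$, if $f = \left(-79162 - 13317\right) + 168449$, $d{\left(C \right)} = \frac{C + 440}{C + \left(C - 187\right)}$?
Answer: $\frac{3519520697562}{46329205} \approx 75968.0$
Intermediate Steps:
$d{\left(C \right)} = \frac{440 + C}{-187 + 2 C}$ ($d{\left(C \right)} = \frac{440 + C}{C + \left(C - 187\right)} = \frac{440 + C}{C + \left(-187 + C\right)} = \frac{440 + C}{-187 + 2 C}$)
$f = 75970$ ($f = -92479 + 168449 = 75970$)
$f + d{\left(\frac{1}{\frac{1}{632} - 392} \right)} = 75970 + \frac{440 + \frac{1}{\frac{1}{632} - 392}}{-187 + \frac{2}{\frac{1}{632} - 392}} = 75970 + \frac{440 + \frac{1}{- \frac{247743}{632}}}{-187 + \frac{2}{- \frac{247743}{632}}} = 75970 + \frac{440 - \frac{632}{247743}}{-187 + 2 \left(- \frac{632}{247743}\right)} = 75970 + \frac{1}{-187 - \frac{1264}{247743}} \cdot \frac{109006288}{247743} = 75970 + \frac{1}{- \frac{46329205}{247743}} \cdot \frac{109006288}{247743} = 75970 - \frac{109006288}{46329205} = \frac{3519520697562}{46329205}$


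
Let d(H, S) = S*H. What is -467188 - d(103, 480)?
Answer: -516628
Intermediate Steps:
d(H, S) = H*S
-467188 - d(103, 480) = -467188 - 103*480 = -467188 - 1*49440 = -467188 - 49440 = -516628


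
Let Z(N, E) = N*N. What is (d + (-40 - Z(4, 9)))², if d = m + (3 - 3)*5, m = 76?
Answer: 400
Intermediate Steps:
Z(N, E) = N²
d = 76 (d = 76 + (3 - 3)*5 = 76 + 0*5 = 76 + 0 = 76)
(d + (-40 - Z(4, 9)))² = (76 + (-40 - 1*4²))² = (76 + (-40 - 1*16))² = (76 + (-40 - 16))² = (76 - 56)² = 20² = 400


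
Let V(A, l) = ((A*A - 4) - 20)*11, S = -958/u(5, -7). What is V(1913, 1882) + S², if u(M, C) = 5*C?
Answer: 49313286639/1225 ≈ 4.0256e+7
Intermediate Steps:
S = 958/35 (S = -958/(5*(-7)) = -958/(-35) = -958*(-1/35) = 958/35 ≈ 27.371)
V(A, l) = -264 + 11*A² (V(A, l) = ((A² - 4) - 20)*11 = ((-4 + A²) - 20)*11 = (-24 + A²)*11 = -264 + 11*A²)
V(1913, 1882) + S² = (-264 + 11*1913²) + (958/35)² = (-264 + 11*3659569) + 917764/1225 = (-264 + 40255259) + 917764/1225 = 40254995 + 917764/1225 = 49313286639/1225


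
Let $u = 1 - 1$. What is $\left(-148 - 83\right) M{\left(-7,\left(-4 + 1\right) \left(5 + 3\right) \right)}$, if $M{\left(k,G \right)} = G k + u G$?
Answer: $-38808$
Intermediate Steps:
$u = 0$
$M{\left(k,G \right)} = G k$ ($M{\left(k,G \right)} = G k + 0 G = G k + 0 = G k$)
$\left(-148 - 83\right) M{\left(-7,\left(-4 + 1\right) \left(5 + 3\right) \right)} = \left(-148 - 83\right) \left(-4 + 1\right) \left(5 + 3\right) \left(-7\right) = - 231 \left(-3\right) 8 \left(-7\right) = - 231 \left(\left(-24\right) \left(-7\right)\right) = \left(-231\right) 168 = -38808$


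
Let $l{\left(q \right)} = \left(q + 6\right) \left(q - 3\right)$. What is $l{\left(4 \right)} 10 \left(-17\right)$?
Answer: $-1700$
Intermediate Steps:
$l{\left(q \right)} = \left(-3 + q\right) \left(6 + q\right)$ ($l{\left(q \right)} = \left(6 + q\right) \left(-3 + q\right) = \left(-3 + q\right) \left(6 + q\right)$)
$l{\left(4 \right)} 10 \left(-17\right) = \left(-18 + 4^{2} + 3 \cdot 4\right) 10 \left(-17\right) = \left(-18 + 16 + 12\right) 10 \left(-17\right) = 10 \cdot 10 \left(-17\right) = 100 \left(-17\right) = -1700$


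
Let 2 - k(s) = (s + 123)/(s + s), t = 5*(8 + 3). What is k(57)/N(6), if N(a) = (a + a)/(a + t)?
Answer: 122/57 ≈ 2.1404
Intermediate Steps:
t = 55 (t = 5*11 = 55)
k(s) = 2 - (123 + s)/(2*s) (k(s) = 2 - (s + 123)/(s + s) = 2 - (123 + s)/(2*s))
N(a) = 2*a/(55 + a) (N(a) = (a + a)/(a + 55) = (2*a)/(55 + a) = 2*a/(55 + a))
k(57)/N(6) = ((3/2)*(-41 + 57)/57)/((2*6/(55 + 6))) = ((3/2)*(1/57)*16)/((2*6/61)) = 8/(19*((2*6*(1/61)))) = 8/(19*(12/61)) = (8/19)*(61/12) = 122/57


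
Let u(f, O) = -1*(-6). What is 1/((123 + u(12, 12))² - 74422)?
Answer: -1/57781 ≈ -1.7307e-5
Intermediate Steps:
u(f, O) = 6
1/((123 + u(12, 12))² - 74422) = 1/((123 + 6)² - 74422) = 1/(129² - 74422) = 1/(16641 - 74422) = 1/(-57781) = -1/57781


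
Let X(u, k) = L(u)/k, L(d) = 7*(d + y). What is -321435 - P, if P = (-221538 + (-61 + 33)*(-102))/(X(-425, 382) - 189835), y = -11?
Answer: -11655278404047/36260011 ≈ -3.2144e+5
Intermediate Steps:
L(d) = -77 + 7*d (L(d) = 7*(d - 11) = 7*(-11 + d) = -77 + 7*d)
X(u, k) = (-77 + 7*u)/k
P = 41768262/36260011 (P = (-221538 + (-61 + 33)*(-102))/(7*(-11 - 425)/382 - 189835) = (-221538 - 28*(-102))/(7*(1/382)*(-436) - 189835) = (-221538 + 2856)/(-1526/191 - 189835) = -218682/(-36260011/191) = -218682*(-191/36260011) = 41768262/36260011 ≈ 1.1519)
-321435 - P = -321435 - 1*41768262/36260011 = -321435 - 41768262/36260011 = -11655278404047/36260011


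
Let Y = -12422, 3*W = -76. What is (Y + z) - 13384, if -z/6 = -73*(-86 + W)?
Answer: -74570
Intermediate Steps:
W = -76/3 (W = (⅓)*(-76) = -76/3 ≈ -25.333)
z = -48764 (z = -(-438)*(-86 - 76/3) = -(-438)*(-334)/3 = -6*24382/3 = -48764)
(Y + z) - 13384 = (-12422 - 48764) - 13384 = -61186 - 13384 = -74570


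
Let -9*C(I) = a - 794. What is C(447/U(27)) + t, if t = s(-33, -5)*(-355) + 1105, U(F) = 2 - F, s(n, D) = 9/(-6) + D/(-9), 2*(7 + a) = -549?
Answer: 14038/9 ≈ 1559.8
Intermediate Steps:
a = -563/2 (a = -7 + (½)*(-549) = -7 - 549/2 = -563/2 ≈ -281.50)
s(n, D) = -3/2 - D/9 (s(n, D) = 9*(-⅙) + D*(-⅑) = -3/2 - D/9)
t = 25925/18 (t = (-3/2 - ⅑*(-5))*(-355) + 1105 = (-3/2 + 5/9)*(-355) + 1105 = -17/18*(-355) + 1105 = 6035/18 + 1105 = 25925/18 ≈ 1440.3)
C(I) = 239/2 (C(I) = -(-563/2 - 794)/9 = -⅑*(-2151/2) = 239/2)
C(447/U(27)) + t = 239/2 + 25925/18 = 14038/9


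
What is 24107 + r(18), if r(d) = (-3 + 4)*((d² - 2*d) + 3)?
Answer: 24398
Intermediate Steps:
r(d) = 3 + d² - 2*d (r(d) = 1*(3 + d² - 2*d) = 3 + d² - 2*d)
24107 + r(18) = 24107 + (3 + 18² - 2*18) = 24107 + (3 + 324 - 36) = 24107 + 291 = 24398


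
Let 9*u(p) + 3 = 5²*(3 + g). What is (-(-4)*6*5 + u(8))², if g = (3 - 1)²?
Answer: 1567504/81 ≈ 19352.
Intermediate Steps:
g = 4 (g = 2² = 4)
u(p) = 172/9 (u(p) = -⅓ + (5²*(3 + 4))/9 = -⅓ + (25*7)/9 = -⅓ + (⅑)*175 = -⅓ + 175/9 = 172/9)
(-(-4)*6*5 + u(8))² = (-(-4)*6*5 + 172/9)² = (-1*(-24)*5 + 172/9)² = (24*5 + 172/9)² = (120 + 172/9)² = (1252/9)² = 1567504/81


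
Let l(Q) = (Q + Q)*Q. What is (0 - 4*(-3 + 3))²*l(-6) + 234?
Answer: 234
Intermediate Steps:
l(Q) = 2*Q² (l(Q) = (2*Q)*Q = 2*Q²)
(0 - 4*(-3 + 3))²*l(-6) + 234 = (0 - 4*(-3 + 3))²*(2*(-6)²) + 234 = (0 - 4*0)²*(2*36) + 234 = (0 + 0)²*72 + 234 = 0²*72 + 234 = 0*72 + 234 = 0 + 234 = 234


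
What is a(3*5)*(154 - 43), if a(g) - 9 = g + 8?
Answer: 3552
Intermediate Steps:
a(g) = 17 + g (a(g) = 9 + (g + 8) = 9 + (8 + g) = 17 + g)
a(3*5)*(154 - 43) = (17 + 3*5)*(154 - 43) = (17 + 15)*111 = 32*111 = 3552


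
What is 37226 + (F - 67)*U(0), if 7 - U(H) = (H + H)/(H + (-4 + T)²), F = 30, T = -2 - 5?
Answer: 36967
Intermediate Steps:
T = -7
U(H) = 7 - 2*H/(121 + H) (U(H) = 7 - (H + H)/(H + (-4 - 7)²) = 7 - 2*H/(H + (-11)²) = 7 - 2*H/(H + 121) = 7 - 2*H/(121 + H))
37226 + (F - 67)*U(0) = 37226 + (30 - 67)*((847 + 5*0)/(121 + 0)) = 37226 - 37*(847 + 0)/121 = 37226 - 37*847/121 = 37226 - 37*7 = 37226 - 259 = 36967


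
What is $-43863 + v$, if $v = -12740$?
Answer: $-56603$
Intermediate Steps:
$-43863 + v = -43863 - 12740 = -56603$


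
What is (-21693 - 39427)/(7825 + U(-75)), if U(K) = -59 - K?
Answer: -61120/7841 ≈ -7.7949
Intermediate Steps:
(-21693 - 39427)/(7825 + U(-75)) = (-21693 - 39427)/(7825 + (-59 - 1*(-75))) = -61120/(7825 + (-59 + 75)) = -61120/(7825 + 16) = -61120/7841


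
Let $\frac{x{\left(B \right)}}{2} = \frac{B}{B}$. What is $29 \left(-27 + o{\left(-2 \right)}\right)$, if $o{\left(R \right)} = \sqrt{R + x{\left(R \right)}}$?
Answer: $-783$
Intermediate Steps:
$x{\left(B \right)} = 2$ ($x{\left(B \right)} = 2 \frac{B}{B} = 2 \cdot 1 = 2$)
$o{\left(R \right)} = \sqrt{2 + R}$ ($o{\left(R \right)} = \sqrt{R + 2} = \sqrt{2 + R}$)
$29 \left(-27 + o{\left(-2 \right)}\right) = 29 \left(-27 + \sqrt{2 - 2}\right) = 29 \left(-27 + \sqrt{0}\right) = 29 \left(-27 + 0\right) = 29 \left(-27\right) = -783$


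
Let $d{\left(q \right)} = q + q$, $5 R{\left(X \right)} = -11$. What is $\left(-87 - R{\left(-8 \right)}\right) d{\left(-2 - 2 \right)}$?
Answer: $\frac{3392}{5} \approx 678.4$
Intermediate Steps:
$R{\left(X \right)} = - \frac{11}{5}$ ($R{\left(X \right)} = \frac{1}{5} \left(-11\right) = - \frac{11}{5}$)
$d{\left(q \right)} = 2 q$
$\left(-87 - R{\left(-8 \right)}\right) d{\left(-2 - 2 \right)} = \left(-87 - - \frac{11}{5}\right) 2 \left(-2 - 2\right) = \left(-87 + \frac{11}{5}\right) 2 \left(-4\right) = \left(- \frac{424}{5}\right) \left(-8\right) = \frac{3392}{5}$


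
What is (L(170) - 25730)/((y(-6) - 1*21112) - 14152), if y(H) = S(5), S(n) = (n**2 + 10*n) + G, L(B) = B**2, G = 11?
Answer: -1585/17589 ≈ -0.090113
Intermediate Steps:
S(n) = 11 + n**2 + 10*n (S(n) = (n**2 + 10*n) + 11 = 11 + n**2 + 10*n)
y(H) = 86 (y(H) = 11 + 5**2 + 10*5 = 11 + 25 + 50 = 86)
(L(170) - 25730)/((y(-6) - 1*21112) - 14152) = (170**2 - 25730)/((86 - 1*21112) - 14152) = (28900 - 25730)/((86 - 21112) - 14152) = 3170/(-21026 - 14152) = 3170/(-35178) = 3170*(-1/35178) = -1585/17589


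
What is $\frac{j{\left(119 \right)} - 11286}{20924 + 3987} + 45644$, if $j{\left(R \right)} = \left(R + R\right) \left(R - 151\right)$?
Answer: $\frac{1137018782}{24911} \approx 45643.0$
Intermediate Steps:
$j{\left(R \right)} = 2 R \left(-151 + R\right)$
$\frac{j{\left(119 \right)} - 11286}{20924 + 3987} + 45644 = \frac{2 \cdot 119 \left(-151 + 119\right) - 11286}{20924 + 3987} + 45644 = \frac{2 \cdot 119 \left(-32\right) - 11286}{24911} + 45644 = \left(-7616 - 11286\right) \frac{1}{24911} + 45644 = \left(-18902\right) \frac{1}{24911} + 45644 = - \frac{18902}{24911} + 45644 = \frac{1137018782}{24911}$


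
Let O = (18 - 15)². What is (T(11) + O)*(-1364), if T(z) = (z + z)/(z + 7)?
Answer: -125488/9 ≈ -13943.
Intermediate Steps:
T(z) = 2*z/(7 + z) (T(z) = (2*z)/(7 + z) = 2*z/(7 + z))
O = 9 (O = 3² = 9)
(T(11) + O)*(-1364) = (2*11/(7 + 11) + 9)*(-1364) = (2*11/18 + 9)*(-1364) = (2*11*(1/18) + 9)*(-1364) = (11/9 + 9)*(-1364) = (92/9)*(-1364) = -125488/9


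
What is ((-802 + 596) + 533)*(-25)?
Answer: -8175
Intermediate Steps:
((-802 + 596) + 533)*(-25) = (-206 + 533)*(-25) = 327*(-25) = -8175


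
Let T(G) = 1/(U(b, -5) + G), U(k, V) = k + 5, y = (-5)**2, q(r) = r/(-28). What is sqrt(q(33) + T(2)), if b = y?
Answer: I*sqrt(3598)/56 ≈ 1.0711*I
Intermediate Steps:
q(r) = -r/28 (q(r) = r*(-1/28) = -r/28)
y = 25
b = 25
U(k, V) = 5 + k
T(G) = 1/(30 + G) (T(G) = 1/((5 + 25) + G) = 1/(30 + G))
sqrt(q(33) + T(2)) = sqrt(-1/28*33 + 1/(30 + 2)) = sqrt(-33/28 + 1/32) = sqrt(-257/224) = I*sqrt(3598)/56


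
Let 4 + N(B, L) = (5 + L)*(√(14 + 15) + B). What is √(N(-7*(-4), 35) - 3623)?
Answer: √(-2507 + 40*√29) ≈ 47.871*I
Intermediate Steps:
N(B, L) = -4 + (5 + L)*(B + √29) (N(B, L) = -4 + (5 + L)*(√(14 + 15) + B) = -4 + (5 + L)*(√29 + B) = -4 + (5 + L)*(B + √29))
√(N(-7*(-4), 35) - 3623) = √((-4 + 5*(-7*(-4)) + 5*√29 - 7*(-4)*35 + 35*√29) - 3623) = √((-4 + 5*28 + 5*√29 + 28*35 + 35*√29) - 3623) = √((-4 + 140 + 5*√29 + 980 + 35*√29) - 3623) = √((1116 + 40*√29) - 3623) = √(-2507 + 40*√29)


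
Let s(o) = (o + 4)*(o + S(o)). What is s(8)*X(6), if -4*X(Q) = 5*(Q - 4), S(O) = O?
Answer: -480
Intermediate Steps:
X(Q) = 5 - 5*Q/4 (X(Q) = -5*(Q - 4)/4 = -5*(-4 + Q)/4 = -(-20 + 5*Q)/4 = 5 - 5*Q/4)
s(o) = 2*o*(4 + o) (s(o) = (o + 4)*(o + o) = (4 + o)*(2*o) = 2*o*(4 + o))
s(8)*X(6) = (2*8*(4 + 8))*(5 - 5/4*6) = (2*8*12)*(5 - 15/2) = 192*(-5/2) = -480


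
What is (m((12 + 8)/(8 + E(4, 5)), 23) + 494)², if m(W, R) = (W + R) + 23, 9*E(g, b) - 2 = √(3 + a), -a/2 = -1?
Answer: 8807006037600/29931841 - 1068357600*√5/29931841 ≈ 2.9416e+5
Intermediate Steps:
a = 2 (a = -2*(-1) = 2)
E(g, b) = 2/9 + √5/9 (E(g, b) = 2/9 + √(3 + 2)/9 = 2/9 + √5/9)
m(W, R) = 23 + R + W (m(W, R) = (R + W) + 23 = 23 + R + W)
(m((12 + 8)/(8 + E(4, 5)), 23) + 494)² = ((23 + 23 + (12 + 8)/(8 + (2/9 + √5/9))) + 494)² = ((23 + 23 + 20/(74/9 + √5/9)) + 494)² = ((46 + 20/(74/9 + √5/9)) + 494)² = (540 + 20/(74/9 + √5/9))²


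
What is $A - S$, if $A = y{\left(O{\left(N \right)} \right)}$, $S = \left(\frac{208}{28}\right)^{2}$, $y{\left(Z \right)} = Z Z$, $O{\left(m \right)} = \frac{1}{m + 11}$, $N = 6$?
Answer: $- \frac{781407}{14161} \approx -55.18$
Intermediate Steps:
$O{\left(m \right)} = \frac{1}{11 + m}$
$y{\left(Z \right)} = Z^{2}$
$S = \frac{2704}{49}$ ($S = \left(208 \cdot \frac{1}{28}\right)^{2} = \left(\frac{52}{7}\right)^{2} = \frac{2704}{49} \approx 55.184$)
$A = \frac{1}{289}$ ($A = \left(\frac{1}{11 + 6}\right)^{2} = \left(\frac{1}{17}\right)^{2} = \frac{1}{289} \approx 0.0034602$)
$A - S = \frac{1}{289} - \frac{2704}{49} = - \frac{781407}{14161}$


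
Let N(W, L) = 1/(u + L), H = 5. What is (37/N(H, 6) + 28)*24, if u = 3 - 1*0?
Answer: 8664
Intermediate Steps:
u = 3 (u = 3 + 0 = 3)
N(W, L) = 1/(3 + L)
(37/N(H, 6) + 28)*24 = (37/(1/(3 + 6)) + 28)*24 = (37/(1/9) + 28)*24 = (37/(⅑) + 28)*24 = (37*9 + 28)*24 = (333 + 28)*24 = 361*24 = 8664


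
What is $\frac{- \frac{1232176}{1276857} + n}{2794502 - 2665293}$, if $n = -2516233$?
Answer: $- \frac{3212870951857}{164981416113} \approx -19.474$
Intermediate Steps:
$\frac{- \frac{1232176}{1276857} + n}{2794502 - 2665293} = \frac{- \frac{1232176}{1276857} - 2516233}{2794502 - 2665293} = \frac{\left(-1232176\right) \frac{1}{1276857} - 2516233}{129209} = \left(- \frac{1232176}{1276857} - 2516233\right) \frac{1}{129209} = \left(- \frac{3212870951857}{1276857}\right) \frac{1}{129209} = - \frac{3212870951857}{164981416113}$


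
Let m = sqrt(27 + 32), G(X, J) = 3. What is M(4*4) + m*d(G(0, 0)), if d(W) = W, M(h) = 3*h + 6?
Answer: 54 + 3*sqrt(59) ≈ 77.043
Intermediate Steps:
M(h) = 6 + 3*h
m = sqrt(59) ≈ 7.6811
M(4*4) + m*d(G(0, 0)) = (6 + 3*(4*4)) + sqrt(59)*3 = (6 + 3*16) + 3*sqrt(59) = (6 + 48) + 3*sqrt(59) = 54 + 3*sqrt(59)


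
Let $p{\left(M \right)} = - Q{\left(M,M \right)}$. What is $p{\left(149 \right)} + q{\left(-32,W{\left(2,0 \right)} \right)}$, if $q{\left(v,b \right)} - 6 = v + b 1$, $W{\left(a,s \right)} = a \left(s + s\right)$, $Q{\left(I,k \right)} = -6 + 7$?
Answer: $-27$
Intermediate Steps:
$Q{\left(I,k \right)} = 1$
$W{\left(a,s \right)} = 2 a s$ ($W{\left(a,s \right)} = a 2 s = 2 a s$)
$p{\left(M \right)} = -1$ ($p{\left(M \right)} = \left(-1\right) 1 = -1$)
$q{\left(v,b \right)} = 6 + b + v$ ($q{\left(v,b \right)} = 6 + \left(v + b 1\right) = 6 + \left(v + b\right) = 6 + \left(b + v\right) = 6 + b + v$)
$p{\left(149 \right)} + q{\left(-32,W{\left(2,0 \right)} \right)} = -1 + \left(6 + 2 \cdot 2 \cdot 0 - 32\right) = -1 + \left(6 + 0 - 32\right) = -1 - 26 = -27$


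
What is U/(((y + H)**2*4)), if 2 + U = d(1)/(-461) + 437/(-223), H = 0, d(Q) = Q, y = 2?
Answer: -203643/822424 ≈ -0.24761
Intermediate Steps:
U = -407286/102803 (U = -2 + (1/(-461) + 437/(-223)) = -2 + (1*(-1/461) + 437*(-1/223)) = -2 + (-1/461 - 437/223) = -2 - 201680/102803 = -407286/102803 ≈ -3.9618)
U/(((y + H)**2*4)) = -407286*1/(4*(2 + 0)**2)/102803 = -407286/(102803*(2**2*4)) = -407286/(102803*(4*4)) = -407286/102803/16 = -407286/102803*1/16 = -203643/822424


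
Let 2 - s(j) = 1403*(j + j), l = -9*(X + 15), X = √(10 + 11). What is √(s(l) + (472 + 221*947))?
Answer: √(588571 + 25254*√21) ≈ 839.23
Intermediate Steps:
X = √21 ≈ 4.5826
l = -135 - 9*√21 (l = -9*(√21 + 15) = -9*(15 + √21) = -135 - 9*√21 ≈ -176.24)
s(j) = 2 - 2806*j (s(j) = 2 - 1403*(j + j) = 2 - 1403*2*j = 2 - 2806*j)
√(s(l) + (472 + 221*947)) = √((2 - 2806*(-135 - 9*√21)) + (472 + 221*947)) = √((2 + (378810 + 25254*√21)) + (472 + 209287)) = √((378812 + 25254*√21) + 209759) = √(588571 + 25254*√21)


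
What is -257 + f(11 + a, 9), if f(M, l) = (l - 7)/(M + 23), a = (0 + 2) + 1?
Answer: -9507/37 ≈ -256.95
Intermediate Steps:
a = 3 (a = 2 + 1 = 3)
f(M, l) = (-7 + l)/(23 + M)
-257 + f(11 + a, 9) = -257 + (-7 + 9)/(23 + (11 + 3)) = -257 + 2/(23 + 14) = -257 + 2/37 = -9507/37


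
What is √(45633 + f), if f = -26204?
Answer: √19429 ≈ 139.39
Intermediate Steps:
√(45633 + f) = √(45633 - 26204) = √19429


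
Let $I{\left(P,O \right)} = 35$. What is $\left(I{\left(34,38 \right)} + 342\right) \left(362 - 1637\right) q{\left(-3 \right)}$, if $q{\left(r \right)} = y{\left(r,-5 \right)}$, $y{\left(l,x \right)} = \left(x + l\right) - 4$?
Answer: $5768100$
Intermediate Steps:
$y{\left(l,x \right)} = -4 + l + x$ ($y{\left(l,x \right)} = \left(l + x\right) - 4 = -4 + l + x$)
$q{\left(r \right)} = -9 + r$ ($q{\left(r \right)} = -4 + r - 5 = -9 + r$)
$\left(I{\left(34,38 \right)} + 342\right) \left(362 - 1637\right) q{\left(-3 \right)} = \left(35 + 342\right) \left(362 - 1637\right) \left(-9 - 3\right) = 377 \left(-1275\right) \left(-12\right) = \left(-480675\right) \left(-12\right) = 5768100$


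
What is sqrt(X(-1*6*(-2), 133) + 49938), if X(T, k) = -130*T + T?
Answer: sqrt(48390) ≈ 219.98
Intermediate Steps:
X(T, k) = -129*T
sqrt(X(-1*6*(-2), 133) + 49938) = sqrt(-129*(-1*6)*(-2) + 49938) = sqrt(-(-774)*(-2) + 49938) = sqrt(-129*12 + 49938) = sqrt(-1548 + 49938) = sqrt(48390)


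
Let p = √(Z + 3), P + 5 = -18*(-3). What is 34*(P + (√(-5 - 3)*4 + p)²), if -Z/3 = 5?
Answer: -3094 - 1088*√6 ≈ -5759.0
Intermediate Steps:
Z = -15 (Z = -3*5 = -15)
P = 49 (P = -5 - 18*(-3) = -5 + 54 = 49)
p = 2*I*√3 (p = √(-15 + 3) = √(-12) = 2*I*√3 ≈ 3.4641*I)
34*(P + (√(-5 - 3)*4 + p)²) = 34*(49 + (√(-5 - 3)*4 + 2*I*√3)²) = 34*(49 + (√(-8)*4 + 2*I*√3)²) = 34*(49 + ((2*I*√2)*4 + 2*I*√3)²) = 34*(49 + (8*I*√2 + 2*I*√3)²) = 34*(49 + (2*I*√3 + 8*I*√2)²) = 1666 + 34*(2*I*√3 + 8*I*√2)²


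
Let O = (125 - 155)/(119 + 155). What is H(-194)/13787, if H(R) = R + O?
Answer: -26593/1888819 ≈ -0.014079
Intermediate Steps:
O = -15/137 (O = -30/274 = -30*1/274 = -15/137 ≈ -0.10949)
H(R) = -15/137 + R (H(R) = R - 15/137 = -15/137 + R)
H(-194)/13787 = (-15/137 - 194)/13787 = -26593/137*1/13787 = -26593/1888819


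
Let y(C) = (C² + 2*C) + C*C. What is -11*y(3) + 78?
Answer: -186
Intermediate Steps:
y(C) = 2*C + 2*C² (y(C) = (C² + 2*C) + C² = 2*C + 2*C²)
-11*y(3) + 78 = -22*3*(1 + 3) + 78 = -22*3*4 + 78 = -11*24 + 78 = -264 + 78 = -186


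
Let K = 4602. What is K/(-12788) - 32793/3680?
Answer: -4742307/511520 ≈ -9.2710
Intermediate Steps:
K/(-12788) - 32793/3680 = 4602/(-12788) - 32793/3680 = 4602*(-1/12788) - 32793*1/3680 = -2301/6394 - 32793/3680 = -4742307/511520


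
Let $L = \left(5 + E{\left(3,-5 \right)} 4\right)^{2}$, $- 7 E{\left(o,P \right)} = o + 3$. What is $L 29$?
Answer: $\frac{3509}{49} \approx 71.612$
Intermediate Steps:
$E{\left(o,P \right)} = - \frac{3}{7} - \frac{o}{7}$ ($E{\left(o,P \right)} = - \frac{o + 3}{7} = - \frac{3 + o}{7} = - \frac{3}{7} - \frac{o}{7}$)
$L = \frac{121}{49}$ ($L = \left(5 + \left(- \frac{3}{7} - \frac{3}{7}\right) 4\right)^{2} = \left(5 - \frac{24}{7}\right)^{2} = \left(\frac{11}{7}\right)^{2} = \frac{121}{49} \approx 2.4694$)
$L 29 = \frac{121}{49} \cdot 29 = \frac{3509}{49}$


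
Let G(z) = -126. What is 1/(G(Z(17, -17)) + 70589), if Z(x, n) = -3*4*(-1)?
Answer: 1/70463 ≈ 1.4192e-5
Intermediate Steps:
Z(x, n) = 12 (Z(x, n) = -12*(-1) = 12)
1/(G(Z(17, -17)) + 70589) = 1/(-126 + 70589) = 1/70463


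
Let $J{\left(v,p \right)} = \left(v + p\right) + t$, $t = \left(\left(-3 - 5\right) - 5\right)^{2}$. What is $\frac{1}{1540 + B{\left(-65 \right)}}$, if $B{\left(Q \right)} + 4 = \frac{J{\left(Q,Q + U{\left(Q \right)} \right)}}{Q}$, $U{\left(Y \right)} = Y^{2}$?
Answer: $\frac{5}{7352} \approx 0.00068009$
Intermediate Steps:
$t = 169$ ($t = \left(\left(-3 - 5\right) - 5\right)^{2} = \left(-8 - 5\right)^{2} = \left(-13\right)^{2} = 169$)
$J{\left(v,p \right)} = 169 + p + v$ ($J{\left(v,p \right)} = \left(v + p\right) + 169 = \left(p + v\right) + 169 = 169 + p + v$)
$B{\left(Q \right)} = -4 + \frac{169 + Q^{2} + 2 Q}{Q}$ ($B{\left(Q \right)} = -4 + \frac{169 + \left(Q + Q^{2}\right) + Q}{Q} = -4 + \frac{169 + Q^{2} + 2 Q}{Q}$)
$\frac{1}{1540 + B{\left(-65 \right)}} = \frac{1}{1540 - \left(67 + \frac{13}{5}\right)} = \frac{1}{1540 - \frac{348}{5}} = \frac{1}{\frac{7352}{5}} = \frac{5}{7352}$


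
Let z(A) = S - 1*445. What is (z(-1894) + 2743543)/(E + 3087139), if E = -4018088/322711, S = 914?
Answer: 885522856532/996249695741 ≈ 0.88886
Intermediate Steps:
z(A) = 469 (z(A) = 914 - 1*445 = 914 - 445 = 469)
E = -4018088/322711 (E = -4018088*1/322711 = -4018088/322711 ≈ -12.451)
(z(-1894) + 2743543)/(E + 3087139) = (469 + 2743543)/(-4018088/322711 + 3087139) = 2744012/(996249695741/322711) = 2744012*(322711/996249695741) = 885522856532/996249695741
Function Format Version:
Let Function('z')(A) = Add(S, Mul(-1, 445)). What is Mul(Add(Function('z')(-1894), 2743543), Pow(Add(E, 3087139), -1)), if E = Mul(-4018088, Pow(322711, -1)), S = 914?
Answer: Rational(885522856532, 996249695741) ≈ 0.88886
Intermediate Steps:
Function('z')(A) = 469 (Function('z')(A) = Add(914, Mul(-1, 445)) = Add(914, -445) = 469)
E = Rational(-4018088, 322711) (E = Mul(-4018088, Rational(1, 322711)) = Rational(-4018088, 322711) ≈ -12.451)
Mul(Add(Function('z')(-1894), 2743543), Pow(Add(E, 3087139), -1)) = Mul(Add(469, 2743543), Pow(Add(Rational(-4018088, 322711), 3087139), -1)) = Mul(2744012, Pow(Rational(996249695741, 322711), -1)) = Mul(2744012, Rational(322711, 996249695741)) = Rational(885522856532, 996249695741)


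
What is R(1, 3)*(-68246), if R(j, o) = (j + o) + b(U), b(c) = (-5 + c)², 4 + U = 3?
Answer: -2729840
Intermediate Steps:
U = -1 (U = -4 + 3 = -1)
R(j, o) = 36 + j + o (R(j, o) = (j + o) + (-5 - 1)² = (j + o) + (-6)² = (j + o) + 36 = 36 + j + o)
R(1, 3)*(-68246) = (36 + 1 + 3)*(-68246) = 40*(-68246) = -2729840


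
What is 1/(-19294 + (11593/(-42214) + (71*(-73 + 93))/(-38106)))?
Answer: -804303342/15518479533917 ≈ -5.1829e-5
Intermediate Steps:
1/(-19294 + (11593/(-42214) + (71*(-73 + 93))/(-38106))) = 1/(-19294 + (11593*(-1/42214) + (71*20)*(-1/38106))) = 1/(-19294 + (-11593/42214 + 1420*(-1/38106))) = 1/(-19294 + (-11593/42214 - 710/19053)) = 1/(-19294 - 250853369/804303342) = 1/(-15518479533917/804303342) = -804303342/15518479533917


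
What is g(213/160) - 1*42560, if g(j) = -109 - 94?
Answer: -42763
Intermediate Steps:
g(j) = -203
g(213/160) - 1*42560 = -203 - 1*42560 = -203 - 42560 = -42763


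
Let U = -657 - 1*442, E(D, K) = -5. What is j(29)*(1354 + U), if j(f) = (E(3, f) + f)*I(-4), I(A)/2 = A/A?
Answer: 12240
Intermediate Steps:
I(A) = 2 (I(A) = 2*(A/A) = 2*1 = 2)
j(f) = -10 + 2*f (j(f) = (-5 + f)*2 = -10 + 2*f)
U = -1099 (U = -657 - 442 = -1099)
j(29)*(1354 + U) = (-10 + 2*29)*(1354 - 1099) = (-10 + 58)*255 = 48*255 = 12240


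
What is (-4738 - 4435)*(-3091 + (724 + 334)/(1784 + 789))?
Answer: 72944475705/2573 ≈ 2.8350e+7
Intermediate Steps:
(-4738 - 4435)*(-3091 + (724 + 334)/(1784 + 789)) = -9173*(-3091 + 1058/2573) = -9173*(-7952085/2573) = 72944475705/2573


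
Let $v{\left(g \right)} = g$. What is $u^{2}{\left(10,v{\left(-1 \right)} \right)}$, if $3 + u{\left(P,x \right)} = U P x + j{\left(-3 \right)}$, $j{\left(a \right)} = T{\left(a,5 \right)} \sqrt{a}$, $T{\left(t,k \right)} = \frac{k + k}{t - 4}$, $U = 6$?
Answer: $\frac{194181}{49} + 180 i \sqrt{3} \approx 3962.9 + 311.77 i$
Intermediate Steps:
$T{\left(t,k \right)} = \frac{2 k}{-4 + t}$
$j{\left(a \right)} = \frac{10 \sqrt{a}}{-4 + a}$ ($j{\left(a \right)} = 2 \cdot 5 \frac{1}{-4 + a} \sqrt{a} = \frac{10}{-4 + a} \sqrt{a} = \frac{10 \sqrt{a}}{-4 + a}$)
$u{\left(P,x \right)} = -3 + 6 P x - \frac{10 i \sqrt{3}}{7}$ ($u{\left(P,x \right)} = -3 + \left(6 P x + \frac{10 \sqrt{-3}}{-4 - 3}\right) = -3 + \left(6 P x + \frac{10 i \sqrt{3}}{-7}\right) = -3 + \left(6 P x + 10 i \sqrt{3} \left(- \frac{1}{7}\right)\right) = -3 + \left(6 P x - \frac{10 i \sqrt{3}}{7}\right) = -3 + 6 P x - \frac{10 i \sqrt{3}}{7}$)
$u^{2}{\left(10,v{\left(-1 \right)} \right)} = \left(-3 + 6 \cdot 10 \left(-1\right) - \frac{10 i \sqrt{3}}{7}\right)^{2} = \left(-3 - 60 - \frac{10 i \sqrt{3}}{7}\right)^{2} = \left(-63 - \frac{10 i \sqrt{3}}{7}\right)^{2}$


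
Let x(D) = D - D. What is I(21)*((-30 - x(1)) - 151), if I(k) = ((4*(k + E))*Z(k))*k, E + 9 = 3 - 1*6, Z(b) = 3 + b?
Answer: -3284064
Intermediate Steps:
x(D) = 0
E = -12 (E = -9 + (3 - 1*6) = -9 + (3 - 6) = -9 - 3 = -12)
I(k) = k*(-48 + 4*k)*(3 + k) (I(k) = ((4*(k - 12))*(3 + k))*k = ((4*(-12 + k))*(3 + k))*k = ((-48 + 4*k)*(3 + k))*k = k*(-48 + 4*k)*(3 + k))
I(21)*((-30 - x(1)) - 151) = (4*21*(-12 + 21)*(3 + 21))*((-30 - 1*0) - 151) = (4*21*9*24)*((-30 + 0) - 151) = 18144*(-30 - 151) = 18144*(-181) = -3284064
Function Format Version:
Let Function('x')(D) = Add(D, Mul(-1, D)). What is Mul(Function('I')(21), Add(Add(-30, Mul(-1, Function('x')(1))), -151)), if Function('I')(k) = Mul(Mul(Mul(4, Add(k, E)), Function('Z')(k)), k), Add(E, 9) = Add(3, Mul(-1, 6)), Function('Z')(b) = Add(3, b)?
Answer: -3284064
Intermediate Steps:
Function('x')(D) = 0
E = -12 (E = Add(-9, Add(3, Mul(-1, 6))) = Add(-9, Add(3, -6)) = Add(-9, -3) = -12)
Function('I')(k) = Mul(k, Add(-48, Mul(4, k)), Add(3, k)) (Function('I')(k) = Mul(Mul(Mul(4, Add(k, -12)), Add(3, k)), k) = Mul(Mul(Mul(4, Add(-12, k)), Add(3, k)), k) = Mul(Mul(Add(-48, Mul(4, k)), Add(3, k)), k) = Mul(k, Add(-48, Mul(4, k)), Add(3, k)))
Mul(Function('I')(21), Add(Add(-30, Mul(-1, Function('x')(1))), -151)) = Mul(Mul(4, 21, Add(-12, 21), Add(3, 21)), Add(Add(-30, Mul(-1, 0)), -151)) = Mul(Mul(4, 21, 9, 24), Add(Add(-30, 0), -151)) = Mul(18144, Add(-30, -151)) = Mul(18144, -181) = -3284064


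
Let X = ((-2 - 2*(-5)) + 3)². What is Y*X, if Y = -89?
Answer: -10769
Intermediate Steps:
X = 121 (X = ((-2 + 10) + 3)² = (8 + 3)² = 11² = 121)
Y*X = -89*121 = -10769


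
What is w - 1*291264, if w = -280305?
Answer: -571569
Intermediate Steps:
w - 1*291264 = -280305 - 1*291264 = -280305 - 291264 = -571569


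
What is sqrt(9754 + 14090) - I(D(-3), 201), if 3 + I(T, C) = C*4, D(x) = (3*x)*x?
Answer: -801 + 2*sqrt(5961) ≈ -646.58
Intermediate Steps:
D(x) = 3*x**2
I(T, C) = -3 + 4*C (I(T, C) = -3 + C*4 = -3 + 4*C)
sqrt(9754 + 14090) - I(D(-3), 201) = sqrt(9754 + 14090) - (-3 + 4*201) = sqrt(23844) - (-3 + 804) = 2*sqrt(5961) - 1*801 = 2*sqrt(5961) - 801 = -801 + 2*sqrt(5961)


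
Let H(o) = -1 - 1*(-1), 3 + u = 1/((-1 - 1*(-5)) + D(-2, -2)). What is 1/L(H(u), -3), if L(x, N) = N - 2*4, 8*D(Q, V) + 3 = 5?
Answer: -1/11 ≈ -0.090909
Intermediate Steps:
D(Q, V) = ¼ (D(Q, V) = -3/8 + (⅛)*5 = -3/8 + 5/8 = ¼)
u = -47/17 (u = -3 + 1/((-1 - 1*(-5)) + ¼) = -3 + 1/((-1 + 5) + ¼) = -3 + 1/(4 + ¼) = -3 + 1/(17/4) = -3 + 4/17 = -47/17 ≈ -2.7647)
H(o) = 0 (H(o) = -1 + 1 = 0)
L(x, N) = -8 + N (L(x, N) = N - 8 = -8 + N)
1/L(H(u), -3) = 1/(-8 - 3) = 1/(-11) = -1/11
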